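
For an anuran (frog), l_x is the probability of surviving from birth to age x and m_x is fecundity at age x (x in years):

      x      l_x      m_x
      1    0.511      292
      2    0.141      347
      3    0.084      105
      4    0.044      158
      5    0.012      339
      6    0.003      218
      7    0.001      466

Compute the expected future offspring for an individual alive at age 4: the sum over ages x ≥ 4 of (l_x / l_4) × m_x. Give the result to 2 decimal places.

275.91

l_4 = 0.044. Conditional survival from age 4 to x is l_x / l_4.
  x=4: (0.044/0.044) × 158 = 158.0000
  x=5: (0.012/0.044) × 339 = 92.4545
  x=6: (0.003/0.044) × 218 = 14.8636
  x=7: (0.001/0.044) × 466 = 10.5909
Sum = 158.0000 + 92.4545 + 14.8636 + 10.5909 = 275.9091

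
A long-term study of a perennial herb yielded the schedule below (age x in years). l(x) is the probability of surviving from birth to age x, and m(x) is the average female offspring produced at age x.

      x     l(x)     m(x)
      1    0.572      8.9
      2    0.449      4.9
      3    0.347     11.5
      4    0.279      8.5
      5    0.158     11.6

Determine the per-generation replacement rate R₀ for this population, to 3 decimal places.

R₀ = Σ l(x) m(x):
  age 1: 0.572 × 8.9 = 5.0908
  age 2: 0.449 × 4.9 = 2.2001
  age 3: 0.347 × 11.5 = 3.9905
  age 4: 0.279 × 8.5 = 2.3715
  age 5: 0.158 × 11.6 = 1.8328
R₀ = 5.0908 + 2.2001 + 3.9905 + 2.3715 + 1.8328 = 15.4857

15.486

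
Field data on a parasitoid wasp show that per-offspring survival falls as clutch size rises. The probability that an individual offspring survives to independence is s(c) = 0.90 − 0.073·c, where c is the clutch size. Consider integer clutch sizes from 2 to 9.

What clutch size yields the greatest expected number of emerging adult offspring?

Expected emerging adult offspring = c × s(c):
  c=2: 2 × 0.754 = 1.508
  c=3: 3 × 0.681 = 2.043
  c=4: 4 × 0.608 = 2.432
  c=5: 5 × 0.535 = 2.675
  c=6: 6 × 0.462 = 2.772
  c=7: 7 × 0.389 = 2.723
  c=8: 8 × 0.316 = 2.528
  c=9: 9 × 0.243 = 2.187
Maximum at c = 6 (2.772 emerging adult offspring).

6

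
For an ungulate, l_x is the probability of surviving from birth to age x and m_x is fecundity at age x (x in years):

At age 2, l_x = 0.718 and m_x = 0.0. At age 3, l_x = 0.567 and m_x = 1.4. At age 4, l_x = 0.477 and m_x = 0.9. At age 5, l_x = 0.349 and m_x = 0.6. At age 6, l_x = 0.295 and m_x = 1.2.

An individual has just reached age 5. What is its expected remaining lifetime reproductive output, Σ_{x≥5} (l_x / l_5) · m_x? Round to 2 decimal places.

l_5 = 0.349. Conditional survival from age 5 to x is l_x / l_5.
  x=5: (0.349/0.349) × 0.6 = 0.6000
  x=6: (0.295/0.349) × 1.2 = 1.0143
Sum = 0.6000 + 1.0143 = 1.6143

1.61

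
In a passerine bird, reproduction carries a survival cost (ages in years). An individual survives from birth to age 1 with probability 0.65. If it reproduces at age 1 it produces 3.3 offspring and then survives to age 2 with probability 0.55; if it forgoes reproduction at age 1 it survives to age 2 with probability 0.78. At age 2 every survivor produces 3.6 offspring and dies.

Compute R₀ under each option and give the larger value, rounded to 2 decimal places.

breed at age 1: R₀ = 0.65 × (3.3 + 0.55 × 3.6) = 0.65 × 5.2800 = 3.4320
delay to age 2: R₀ = 0.65 × (0.78 × 3.6) = 0.65 × 2.8080 = 1.8252
Higher: breed at age 1 (3.4320).

3.43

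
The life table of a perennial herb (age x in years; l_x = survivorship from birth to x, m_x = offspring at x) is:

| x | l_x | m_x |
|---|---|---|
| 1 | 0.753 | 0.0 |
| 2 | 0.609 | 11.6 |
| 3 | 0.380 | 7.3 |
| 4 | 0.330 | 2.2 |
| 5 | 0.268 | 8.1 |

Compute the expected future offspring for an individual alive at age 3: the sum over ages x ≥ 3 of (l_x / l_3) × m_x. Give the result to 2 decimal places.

14.92

l_3 = 0.380. Conditional survival from age 3 to x is l_x / l_3.
  x=3: (0.380/0.380) × 7.3 = 7.3000
  x=4: (0.330/0.380) × 2.2 = 1.9105
  x=5: (0.268/0.380) × 8.1 = 5.7126
Sum = 7.3000 + 1.9105 + 5.7126 = 14.9232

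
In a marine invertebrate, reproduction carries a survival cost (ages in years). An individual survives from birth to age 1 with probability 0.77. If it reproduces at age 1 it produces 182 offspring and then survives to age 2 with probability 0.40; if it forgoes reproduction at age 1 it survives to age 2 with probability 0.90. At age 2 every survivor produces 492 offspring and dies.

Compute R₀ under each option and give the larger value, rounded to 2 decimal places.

breed at age 1: R₀ = 0.77 × (182 + 0.40 × 492) = 0.77 × 378.8000 = 291.6760
delay to age 2: R₀ = 0.77 × (0.90 × 492) = 0.77 × 442.8000 = 340.9560
Higher: delay to age 2 (340.9560).

340.96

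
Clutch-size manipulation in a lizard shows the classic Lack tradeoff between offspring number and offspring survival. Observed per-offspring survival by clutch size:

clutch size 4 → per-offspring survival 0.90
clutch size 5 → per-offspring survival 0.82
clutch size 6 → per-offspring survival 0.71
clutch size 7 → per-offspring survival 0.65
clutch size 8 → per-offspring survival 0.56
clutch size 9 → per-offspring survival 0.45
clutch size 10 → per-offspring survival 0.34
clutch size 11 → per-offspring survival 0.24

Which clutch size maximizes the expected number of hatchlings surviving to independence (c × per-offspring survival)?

Expected hatchlings surviving to independence = c × s(c):
  c=4: 4 × 0.90 = 3.600
  c=5: 5 × 0.82 = 4.100
  c=6: 6 × 0.71 = 4.260
  c=7: 7 × 0.65 = 4.550
  c=8: 8 × 0.56 = 4.480
  c=9: 9 × 0.45 = 4.050
  c=10: 10 × 0.34 = 3.400
  c=11: 11 × 0.24 = 2.640
Maximum at c = 7 (4.550 hatchlings surviving to independence).

7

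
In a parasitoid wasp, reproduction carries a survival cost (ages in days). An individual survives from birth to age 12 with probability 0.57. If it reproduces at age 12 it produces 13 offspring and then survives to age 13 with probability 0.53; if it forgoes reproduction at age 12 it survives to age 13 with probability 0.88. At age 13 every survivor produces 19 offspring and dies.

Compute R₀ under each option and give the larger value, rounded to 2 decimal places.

13.15

breed at age 12: R₀ = 0.57 × (13 + 0.53 × 19) = 0.57 × 23.0700 = 13.1499
delay to age 13: R₀ = 0.57 × (0.88 × 19) = 0.57 × 16.7200 = 9.5304
Higher: breed at age 12 (13.1499).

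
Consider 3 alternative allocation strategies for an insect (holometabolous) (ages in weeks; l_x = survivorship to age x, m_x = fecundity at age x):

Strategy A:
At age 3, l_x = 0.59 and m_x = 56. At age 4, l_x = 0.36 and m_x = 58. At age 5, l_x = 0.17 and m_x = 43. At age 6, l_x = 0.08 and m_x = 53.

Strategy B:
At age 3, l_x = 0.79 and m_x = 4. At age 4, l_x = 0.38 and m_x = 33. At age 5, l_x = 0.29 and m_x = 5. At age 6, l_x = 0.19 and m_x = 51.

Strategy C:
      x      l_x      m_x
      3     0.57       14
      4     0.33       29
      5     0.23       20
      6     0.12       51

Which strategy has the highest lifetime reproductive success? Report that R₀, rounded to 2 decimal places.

Strategy A: R₀ = 0.59×56 + 0.36×58 + 0.17×43 + 0.08×53 = 65.4700
Strategy B: R₀ = 0.79×4 + 0.38×33 + 0.29×5 + 0.19×51 = 26.8400
Strategy C: R₀ = 0.57×14 + 0.33×29 + 0.23×20 + 0.12×51 = 28.2700
Highest R₀: strategy A with 65.4700.

65.47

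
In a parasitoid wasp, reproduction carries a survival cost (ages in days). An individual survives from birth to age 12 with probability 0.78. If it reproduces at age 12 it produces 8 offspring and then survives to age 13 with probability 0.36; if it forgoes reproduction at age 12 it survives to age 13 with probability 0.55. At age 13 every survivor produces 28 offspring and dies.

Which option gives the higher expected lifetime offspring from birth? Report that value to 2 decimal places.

breed at age 12: R₀ = 0.78 × (8 + 0.36 × 28) = 0.78 × 18.0800 = 14.1024
delay to age 13: R₀ = 0.78 × (0.55 × 28) = 0.78 × 15.4000 = 12.0120
Higher: breed at age 12 (14.1024).

14.10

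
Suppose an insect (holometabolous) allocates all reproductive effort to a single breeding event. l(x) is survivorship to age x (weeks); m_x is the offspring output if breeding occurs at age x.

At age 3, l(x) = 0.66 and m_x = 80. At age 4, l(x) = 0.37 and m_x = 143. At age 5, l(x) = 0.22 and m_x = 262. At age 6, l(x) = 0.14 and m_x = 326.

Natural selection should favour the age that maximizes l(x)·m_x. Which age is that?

5

Expected offspring if breeding at age x = l(x) × m_x:
  age 3: 0.66 × 80 = 52.800
  age 4: 0.37 × 143 = 52.910
  age 5: 0.22 × 262 = 57.640
  age 6: 0.14 × 326 = 45.640
Maximum at age 5 (57.640).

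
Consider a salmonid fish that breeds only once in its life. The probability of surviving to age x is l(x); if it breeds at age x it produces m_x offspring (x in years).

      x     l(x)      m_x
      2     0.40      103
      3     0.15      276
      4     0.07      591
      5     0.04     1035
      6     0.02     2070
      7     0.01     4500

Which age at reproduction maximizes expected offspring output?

7

Expected offspring if breeding at age x = l(x) × m_x:
  age 2: 0.40 × 103 = 41.200
  age 3: 0.15 × 276 = 41.400
  age 4: 0.07 × 591 = 41.370
  age 5: 0.04 × 1035 = 41.400
  age 6: 0.02 × 2070 = 41.400
  age 7: 0.01 × 4500 = 45.000
Maximum at age 7 (45.000).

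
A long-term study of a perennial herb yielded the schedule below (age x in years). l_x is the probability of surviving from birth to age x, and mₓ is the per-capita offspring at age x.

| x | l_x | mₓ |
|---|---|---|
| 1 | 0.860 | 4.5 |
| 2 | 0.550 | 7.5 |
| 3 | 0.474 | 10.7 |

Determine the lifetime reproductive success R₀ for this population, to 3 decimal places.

R₀ = Σ l_x mₓ:
  age 1: 0.860 × 4.5 = 3.8700
  age 2: 0.550 × 7.5 = 4.1250
  age 3: 0.474 × 10.7 = 5.0718
R₀ = 3.8700 + 4.1250 + 5.0718 = 13.0668

13.067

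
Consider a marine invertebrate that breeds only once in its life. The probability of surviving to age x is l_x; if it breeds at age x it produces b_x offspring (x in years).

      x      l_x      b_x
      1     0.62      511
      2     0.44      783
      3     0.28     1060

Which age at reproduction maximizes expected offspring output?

Expected offspring if breeding at age x = l_x × b_x:
  age 1: 0.62 × 511 = 316.820
  age 2: 0.44 × 783 = 344.520
  age 3: 0.28 × 1060 = 296.800
Maximum at age 2 (344.520).

2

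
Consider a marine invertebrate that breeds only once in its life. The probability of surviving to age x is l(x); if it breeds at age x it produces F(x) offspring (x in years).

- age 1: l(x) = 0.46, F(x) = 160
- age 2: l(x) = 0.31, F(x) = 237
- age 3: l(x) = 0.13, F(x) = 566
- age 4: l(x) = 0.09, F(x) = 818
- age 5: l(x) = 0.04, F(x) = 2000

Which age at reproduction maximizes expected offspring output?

5

Expected offspring if breeding at age x = l(x) × F(x):
  age 1: 0.46 × 160 = 73.600
  age 2: 0.31 × 237 = 73.470
  age 3: 0.13 × 566 = 73.580
  age 4: 0.09 × 818 = 73.620
  age 5: 0.04 × 2000 = 80.000
Maximum at age 5 (80.000).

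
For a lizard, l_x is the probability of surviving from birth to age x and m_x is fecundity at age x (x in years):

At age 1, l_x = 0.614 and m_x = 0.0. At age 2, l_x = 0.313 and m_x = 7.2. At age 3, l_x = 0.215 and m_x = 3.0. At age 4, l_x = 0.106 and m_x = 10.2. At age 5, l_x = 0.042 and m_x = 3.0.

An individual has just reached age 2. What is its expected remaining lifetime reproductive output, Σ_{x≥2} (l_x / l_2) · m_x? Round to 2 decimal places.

13.12

l_2 = 0.313. Conditional survival from age 2 to x is l_x / l_2.
  x=2: (0.313/0.313) × 7.2 = 7.2000
  x=3: (0.215/0.313) × 3.0 = 2.0607
  x=4: (0.106/0.313) × 10.2 = 3.4543
  x=5: (0.042/0.313) × 3.0 = 0.4026
Sum = 7.2000 + 2.0607 + 3.4543 + 0.4026 = 13.1176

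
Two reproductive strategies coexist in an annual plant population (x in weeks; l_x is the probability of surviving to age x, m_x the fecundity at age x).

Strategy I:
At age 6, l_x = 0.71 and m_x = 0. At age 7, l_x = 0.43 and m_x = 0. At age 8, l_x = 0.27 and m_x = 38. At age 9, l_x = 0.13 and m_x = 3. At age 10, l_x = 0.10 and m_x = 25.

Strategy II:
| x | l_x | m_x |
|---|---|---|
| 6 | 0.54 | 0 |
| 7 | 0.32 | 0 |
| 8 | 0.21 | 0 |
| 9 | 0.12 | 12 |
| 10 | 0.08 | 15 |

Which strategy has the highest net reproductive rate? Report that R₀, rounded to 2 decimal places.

13.15

Strategy I: R₀ = 0.71×0 + 0.43×0 + 0.27×38 + 0.13×3 + 0.10×25 = 13.1500
Strategy II: R₀ = 0.54×0 + 0.32×0 + 0.21×0 + 0.12×12 + 0.08×15 = 2.6400
Highest R₀: strategy I with 13.1500.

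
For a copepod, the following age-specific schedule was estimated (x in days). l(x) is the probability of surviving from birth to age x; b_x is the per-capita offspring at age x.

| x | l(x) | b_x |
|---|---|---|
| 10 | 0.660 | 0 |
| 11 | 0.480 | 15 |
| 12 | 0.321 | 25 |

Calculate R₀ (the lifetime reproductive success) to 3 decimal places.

15.225

R₀ = Σ l(x) b_x:
  age 10: 0.660 × 0 = 0.0000
  age 11: 0.480 × 15 = 7.2000
  age 12: 0.321 × 25 = 8.0250
R₀ = 0.0000 + 7.2000 + 8.0250 = 15.2250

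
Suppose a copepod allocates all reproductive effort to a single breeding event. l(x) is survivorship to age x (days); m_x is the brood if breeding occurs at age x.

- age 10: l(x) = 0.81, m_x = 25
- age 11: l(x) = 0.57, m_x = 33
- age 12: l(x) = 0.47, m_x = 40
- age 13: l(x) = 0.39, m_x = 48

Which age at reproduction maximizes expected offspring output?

10

Expected offspring if breeding at age x = l(x) × m_x:
  age 10: 0.81 × 25 = 20.250
  age 11: 0.57 × 33 = 18.810
  age 12: 0.47 × 40 = 18.800
  age 13: 0.39 × 48 = 18.720
Maximum at age 10 (20.250).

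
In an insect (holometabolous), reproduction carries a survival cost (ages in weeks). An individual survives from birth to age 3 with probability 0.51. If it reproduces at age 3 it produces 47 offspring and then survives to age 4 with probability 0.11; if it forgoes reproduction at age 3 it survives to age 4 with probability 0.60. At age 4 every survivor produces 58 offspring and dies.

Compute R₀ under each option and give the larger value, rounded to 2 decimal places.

breed at age 3: R₀ = 0.51 × (47 + 0.11 × 58) = 0.51 × 53.3800 = 27.2238
delay to age 4: R₀ = 0.51 × (0.60 × 58) = 0.51 × 34.8000 = 17.7480
Higher: breed at age 3 (27.2238).

27.22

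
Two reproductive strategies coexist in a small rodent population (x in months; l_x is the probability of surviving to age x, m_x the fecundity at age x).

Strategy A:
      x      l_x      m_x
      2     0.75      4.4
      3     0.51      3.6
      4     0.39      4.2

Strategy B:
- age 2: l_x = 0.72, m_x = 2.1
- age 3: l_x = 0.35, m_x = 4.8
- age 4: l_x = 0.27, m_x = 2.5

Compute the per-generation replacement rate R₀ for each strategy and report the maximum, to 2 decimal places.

6.77

Strategy A: R₀ = 0.75×4.4 + 0.51×3.6 + 0.39×4.2 = 6.7740
Strategy B: R₀ = 0.72×2.1 + 0.35×4.8 + 0.27×2.5 = 3.8670
Highest R₀: strategy A with 6.7740.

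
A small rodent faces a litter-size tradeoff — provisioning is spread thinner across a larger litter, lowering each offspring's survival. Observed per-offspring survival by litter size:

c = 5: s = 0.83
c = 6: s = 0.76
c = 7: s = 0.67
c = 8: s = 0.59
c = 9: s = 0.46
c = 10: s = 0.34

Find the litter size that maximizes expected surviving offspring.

Expected surviving offspring = c × s(c):
  c=5: 5 × 0.83 = 4.150
  c=6: 6 × 0.76 = 4.560
  c=7: 7 × 0.67 = 4.690
  c=8: 8 × 0.59 = 4.720
  c=9: 9 × 0.46 = 4.140
  c=10: 10 × 0.34 = 3.400
Maximum at c = 8 (4.720 surviving offspring).

8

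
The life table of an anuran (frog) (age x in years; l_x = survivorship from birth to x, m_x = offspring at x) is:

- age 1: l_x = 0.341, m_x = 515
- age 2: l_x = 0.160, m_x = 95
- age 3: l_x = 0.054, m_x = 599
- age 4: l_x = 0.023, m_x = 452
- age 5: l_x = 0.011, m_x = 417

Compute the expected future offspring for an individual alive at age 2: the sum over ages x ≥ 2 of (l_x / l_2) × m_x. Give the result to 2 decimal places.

390.81

l_2 = 0.160. Conditional survival from age 2 to x is l_x / l_2.
  x=2: (0.160/0.160) × 95 = 95.0000
  x=3: (0.054/0.160) × 599 = 202.1625
  x=4: (0.023/0.160) × 452 = 64.9750
  x=5: (0.011/0.160) × 417 = 28.6687
Sum = 95.0000 + 202.1625 + 64.9750 + 28.6687 = 390.8062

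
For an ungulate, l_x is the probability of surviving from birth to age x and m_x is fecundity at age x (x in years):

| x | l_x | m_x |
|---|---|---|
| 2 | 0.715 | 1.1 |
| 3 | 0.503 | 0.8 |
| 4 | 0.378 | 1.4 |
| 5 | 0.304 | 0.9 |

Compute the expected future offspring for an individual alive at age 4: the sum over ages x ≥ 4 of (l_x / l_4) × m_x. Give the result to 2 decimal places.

l_4 = 0.378. Conditional survival from age 4 to x is l_x / l_4.
  x=4: (0.378/0.378) × 1.4 = 1.4000
  x=5: (0.304/0.378) × 0.9 = 0.7238
Sum = 1.4000 + 0.7238 = 2.1238

2.12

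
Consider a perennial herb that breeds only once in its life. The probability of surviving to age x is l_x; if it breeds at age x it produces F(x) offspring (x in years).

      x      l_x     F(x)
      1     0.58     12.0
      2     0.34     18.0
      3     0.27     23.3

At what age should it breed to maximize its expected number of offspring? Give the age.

Expected offspring if breeding at age x = l_x × F(x):
  age 1: 0.58 × 12.0 = 6.960
  age 2: 0.34 × 18.0 = 6.120
  age 3: 0.27 × 23.3 = 6.291
Maximum at age 1 (6.960).

1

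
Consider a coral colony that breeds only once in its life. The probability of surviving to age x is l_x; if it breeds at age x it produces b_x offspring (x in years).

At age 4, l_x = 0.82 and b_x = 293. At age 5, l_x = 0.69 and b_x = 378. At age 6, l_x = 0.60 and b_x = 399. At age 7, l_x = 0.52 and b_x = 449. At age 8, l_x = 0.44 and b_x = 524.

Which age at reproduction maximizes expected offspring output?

Expected offspring if breeding at age x = l_x × b_x:
  age 4: 0.82 × 293 = 240.260
  age 5: 0.69 × 378 = 260.820
  age 6: 0.60 × 399 = 239.400
  age 7: 0.52 × 449 = 233.480
  age 8: 0.44 × 524 = 230.560
Maximum at age 5 (260.820).

5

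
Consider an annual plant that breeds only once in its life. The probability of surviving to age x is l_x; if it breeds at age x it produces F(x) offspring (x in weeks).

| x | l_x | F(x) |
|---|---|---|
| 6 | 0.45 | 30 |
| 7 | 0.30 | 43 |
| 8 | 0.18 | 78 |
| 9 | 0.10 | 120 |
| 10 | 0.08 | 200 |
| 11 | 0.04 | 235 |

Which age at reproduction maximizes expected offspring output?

10

Expected offspring if breeding at age x = l_x × F(x):
  age 6: 0.45 × 30 = 13.500
  age 7: 0.30 × 43 = 12.900
  age 8: 0.18 × 78 = 14.040
  age 9: 0.10 × 120 = 12.000
  age 10: 0.08 × 200 = 16.000
  age 11: 0.04 × 235 = 9.400
Maximum at age 10 (16.000).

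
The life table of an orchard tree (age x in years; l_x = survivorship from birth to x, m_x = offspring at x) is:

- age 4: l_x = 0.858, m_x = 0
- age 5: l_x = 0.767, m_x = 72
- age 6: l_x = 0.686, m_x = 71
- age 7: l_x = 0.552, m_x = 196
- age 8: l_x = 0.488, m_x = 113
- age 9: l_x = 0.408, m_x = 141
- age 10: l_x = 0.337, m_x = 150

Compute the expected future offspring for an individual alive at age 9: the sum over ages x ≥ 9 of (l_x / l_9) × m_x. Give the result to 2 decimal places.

l_9 = 0.408. Conditional survival from age 9 to x is l_x / l_9.
  x=9: (0.408/0.408) × 141 = 141.0000
  x=10: (0.337/0.408) × 150 = 123.8971
Sum = 141.0000 + 123.8971 = 264.8971

264.90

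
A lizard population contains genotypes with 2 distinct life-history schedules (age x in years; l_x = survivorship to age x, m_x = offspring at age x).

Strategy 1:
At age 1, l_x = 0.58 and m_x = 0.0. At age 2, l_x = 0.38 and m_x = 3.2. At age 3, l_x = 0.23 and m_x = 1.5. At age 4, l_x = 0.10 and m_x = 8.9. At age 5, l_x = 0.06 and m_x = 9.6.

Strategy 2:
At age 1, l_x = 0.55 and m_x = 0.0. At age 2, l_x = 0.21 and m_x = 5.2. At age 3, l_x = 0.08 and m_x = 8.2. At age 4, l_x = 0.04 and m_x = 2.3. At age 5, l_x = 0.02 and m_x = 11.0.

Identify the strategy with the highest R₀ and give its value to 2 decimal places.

Strategy 1: R₀ = 0.58×0.0 + 0.38×3.2 + 0.23×1.5 + 0.10×8.9 + 0.06×9.6 = 3.0270
Strategy 2: R₀ = 0.55×0.0 + 0.21×5.2 + 0.08×8.2 + 0.04×2.3 + 0.02×11.0 = 2.0600
Highest R₀: strategy 1 with 3.0270.

3.03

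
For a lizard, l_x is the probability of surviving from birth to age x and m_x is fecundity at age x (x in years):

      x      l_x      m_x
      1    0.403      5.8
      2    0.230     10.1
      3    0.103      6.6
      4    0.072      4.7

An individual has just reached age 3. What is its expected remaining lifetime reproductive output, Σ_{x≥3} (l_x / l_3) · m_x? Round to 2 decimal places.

l_3 = 0.103. Conditional survival from age 3 to x is l_x / l_3.
  x=3: (0.103/0.103) × 6.6 = 6.6000
  x=4: (0.072/0.103) × 4.7 = 3.2854
Sum = 6.6000 + 3.2854 = 9.8854

9.89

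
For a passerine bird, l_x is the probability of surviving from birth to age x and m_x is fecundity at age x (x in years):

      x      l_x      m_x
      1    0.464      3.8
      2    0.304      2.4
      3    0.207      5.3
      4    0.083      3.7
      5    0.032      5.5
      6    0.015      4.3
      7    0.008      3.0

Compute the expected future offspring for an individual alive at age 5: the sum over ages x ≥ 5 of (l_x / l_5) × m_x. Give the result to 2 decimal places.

l_5 = 0.032. Conditional survival from age 5 to x is l_x / l_5.
  x=5: (0.032/0.032) × 5.5 = 5.5000
  x=6: (0.015/0.032) × 4.3 = 2.0156
  x=7: (0.008/0.032) × 3.0 = 0.7500
Sum = 5.5000 + 2.0156 + 0.7500 = 8.2656

8.27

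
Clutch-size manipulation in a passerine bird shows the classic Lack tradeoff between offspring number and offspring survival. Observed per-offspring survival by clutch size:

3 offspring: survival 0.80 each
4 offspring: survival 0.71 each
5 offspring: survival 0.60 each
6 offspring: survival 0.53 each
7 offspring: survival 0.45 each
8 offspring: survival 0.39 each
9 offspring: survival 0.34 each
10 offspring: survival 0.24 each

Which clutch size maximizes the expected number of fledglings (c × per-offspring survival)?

Expected fledglings = c × s(c):
  c=3: 3 × 0.80 = 2.400
  c=4: 4 × 0.71 = 2.840
  c=5: 5 × 0.60 = 3.000
  c=6: 6 × 0.53 = 3.180
  c=7: 7 × 0.45 = 3.150
  c=8: 8 × 0.39 = 3.120
  c=9: 9 × 0.34 = 3.060
  c=10: 10 × 0.24 = 2.400
Maximum at c = 6 (3.180 fledglings).

6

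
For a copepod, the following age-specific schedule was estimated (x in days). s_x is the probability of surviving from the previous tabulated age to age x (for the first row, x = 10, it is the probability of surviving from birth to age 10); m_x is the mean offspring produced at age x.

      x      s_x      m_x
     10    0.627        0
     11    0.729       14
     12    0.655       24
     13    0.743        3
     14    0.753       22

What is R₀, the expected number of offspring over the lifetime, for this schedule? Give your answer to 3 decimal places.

17.937

Survivorship from birth: l_x = s_10·s_11·…·s_x.
  l_10 = 0.62700
  l_11 = 0.45708
  l_12 = 0.29939
  l_13 = 0.22245
  l_14 = 0.16750
R₀ = Σ l_x m_x:
  age 10: 0.62700 × 0 = 0.0000
  age 11: 0.45708 × 14 = 6.3991
  age 12: 0.29939 × 24 = 7.1854
  age 13: 0.22245 × 3 = 0.6673
  age 14: 0.16750 × 22 = 3.6850
R₀ = 0.0000 + 6.3991 + 7.1854 + 0.6673 + 3.6850 = 17.9368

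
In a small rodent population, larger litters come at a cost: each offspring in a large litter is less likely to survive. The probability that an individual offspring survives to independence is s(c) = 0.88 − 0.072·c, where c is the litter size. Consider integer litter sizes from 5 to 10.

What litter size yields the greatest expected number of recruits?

6

Expected recruits = c × s(c):
  c=5: 5 × 0.520 = 2.600
  c=6: 6 × 0.448 = 2.688
  c=7: 7 × 0.376 = 2.632
  c=8: 8 × 0.304 = 2.432
  c=9: 9 × 0.232 = 2.088
  c=10: 10 × 0.160 = 1.600
Maximum at c = 6 (2.688 recruits).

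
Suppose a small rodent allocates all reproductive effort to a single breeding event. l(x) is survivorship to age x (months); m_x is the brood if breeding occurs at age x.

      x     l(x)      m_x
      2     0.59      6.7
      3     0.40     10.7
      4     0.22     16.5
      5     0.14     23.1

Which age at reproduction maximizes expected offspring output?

3

Expected offspring if breeding at age x = l(x) × m_x:
  age 2: 0.59 × 6.7 = 3.953
  age 3: 0.40 × 10.7 = 4.280
  age 4: 0.22 × 16.5 = 3.630
  age 5: 0.14 × 23.1 = 3.234
Maximum at age 3 (4.280).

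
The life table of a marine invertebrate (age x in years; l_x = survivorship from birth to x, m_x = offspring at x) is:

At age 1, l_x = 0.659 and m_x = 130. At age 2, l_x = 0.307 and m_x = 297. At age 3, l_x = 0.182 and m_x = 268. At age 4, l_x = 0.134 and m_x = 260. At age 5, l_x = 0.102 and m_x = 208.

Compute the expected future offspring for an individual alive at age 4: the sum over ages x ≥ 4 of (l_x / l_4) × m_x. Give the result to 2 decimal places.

418.33

l_4 = 0.134. Conditional survival from age 4 to x is l_x / l_4.
  x=4: (0.134/0.134) × 260 = 260.0000
  x=5: (0.102/0.134) × 208 = 158.3284
Sum = 260.0000 + 158.3284 = 418.3284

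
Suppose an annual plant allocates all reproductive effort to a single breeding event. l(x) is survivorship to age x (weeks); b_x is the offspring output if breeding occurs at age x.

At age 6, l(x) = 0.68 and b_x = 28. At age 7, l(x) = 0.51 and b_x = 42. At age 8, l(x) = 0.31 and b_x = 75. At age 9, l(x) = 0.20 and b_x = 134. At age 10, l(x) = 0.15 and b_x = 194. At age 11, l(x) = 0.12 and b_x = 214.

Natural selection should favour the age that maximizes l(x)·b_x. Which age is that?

Expected offspring if breeding at age x = l(x) × b_x:
  age 6: 0.68 × 28 = 19.040
  age 7: 0.51 × 42 = 21.420
  age 8: 0.31 × 75 = 23.250
  age 9: 0.20 × 134 = 26.800
  age 10: 0.15 × 194 = 29.100
  age 11: 0.12 × 214 = 25.680
Maximum at age 10 (29.100).

10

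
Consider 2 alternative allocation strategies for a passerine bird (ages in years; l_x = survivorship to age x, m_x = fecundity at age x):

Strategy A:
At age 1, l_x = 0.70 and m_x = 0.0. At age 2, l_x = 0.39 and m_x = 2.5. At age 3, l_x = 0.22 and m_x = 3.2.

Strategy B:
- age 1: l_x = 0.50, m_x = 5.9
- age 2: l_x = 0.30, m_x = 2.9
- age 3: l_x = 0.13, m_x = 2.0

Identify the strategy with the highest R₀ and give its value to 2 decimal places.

Strategy A: R₀ = 0.70×0.0 + 0.39×2.5 + 0.22×3.2 = 1.6790
Strategy B: R₀ = 0.50×5.9 + 0.30×2.9 + 0.13×2.0 = 4.0800
Highest R₀: strategy B with 4.0800.

4.08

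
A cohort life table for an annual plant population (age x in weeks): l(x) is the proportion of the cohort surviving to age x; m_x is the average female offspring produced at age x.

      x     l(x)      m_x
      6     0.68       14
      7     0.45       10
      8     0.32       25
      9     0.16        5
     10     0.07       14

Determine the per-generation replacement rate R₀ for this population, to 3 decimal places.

23.800

R₀ = Σ l(x) m_x:
  age 6: 0.68 × 14 = 9.5200
  age 7: 0.45 × 10 = 4.5000
  age 8: 0.32 × 25 = 8.0000
  age 9: 0.16 × 5 = 0.8000
  age 10: 0.07 × 14 = 0.9800
R₀ = 9.5200 + 4.5000 + 8.0000 + 0.8000 + 0.9800 = 23.8000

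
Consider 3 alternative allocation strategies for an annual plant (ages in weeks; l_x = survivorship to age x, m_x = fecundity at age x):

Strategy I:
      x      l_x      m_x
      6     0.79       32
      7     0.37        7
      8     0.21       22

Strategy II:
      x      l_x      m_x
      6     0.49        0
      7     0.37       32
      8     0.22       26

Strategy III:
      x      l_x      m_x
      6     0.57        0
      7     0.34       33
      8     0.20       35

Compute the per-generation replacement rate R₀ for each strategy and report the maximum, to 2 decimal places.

32.49

Strategy I: R₀ = 0.79×32 + 0.37×7 + 0.21×22 = 32.4900
Strategy II: R₀ = 0.49×0 + 0.37×32 + 0.22×26 = 17.5600
Strategy III: R₀ = 0.57×0 + 0.34×33 + 0.20×35 = 18.2200
Highest R₀: strategy I with 32.4900.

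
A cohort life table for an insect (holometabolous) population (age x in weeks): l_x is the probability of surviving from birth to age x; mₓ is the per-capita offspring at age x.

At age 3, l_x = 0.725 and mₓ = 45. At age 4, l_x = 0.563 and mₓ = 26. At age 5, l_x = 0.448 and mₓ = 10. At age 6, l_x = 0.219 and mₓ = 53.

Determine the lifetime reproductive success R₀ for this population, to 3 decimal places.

63.350

R₀ = Σ l_x mₓ:
  age 3: 0.725 × 45 = 32.6250
  age 4: 0.563 × 26 = 14.6380
  age 5: 0.448 × 10 = 4.4800
  age 6: 0.219 × 53 = 11.6070
R₀ = 32.6250 + 14.6380 + 4.4800 + 11.6070 = 63.3500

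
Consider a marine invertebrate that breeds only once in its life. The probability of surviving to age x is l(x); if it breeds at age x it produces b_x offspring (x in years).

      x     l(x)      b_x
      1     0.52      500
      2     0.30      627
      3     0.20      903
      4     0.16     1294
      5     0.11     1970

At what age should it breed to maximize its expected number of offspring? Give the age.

Expected offspring if breeding at age x = l(x) × b_x:
  age 1: 0.52 × 500 = 260.000
  age 2: 0.30 × 627 = 188.100
  age 3: 0.20 × 903 = 180.600
  age 4: 0.16 × 1294 = 207.040
  age 5: 0.11 × 1970 = 216.700
Maximum at age 1 (260.000).

1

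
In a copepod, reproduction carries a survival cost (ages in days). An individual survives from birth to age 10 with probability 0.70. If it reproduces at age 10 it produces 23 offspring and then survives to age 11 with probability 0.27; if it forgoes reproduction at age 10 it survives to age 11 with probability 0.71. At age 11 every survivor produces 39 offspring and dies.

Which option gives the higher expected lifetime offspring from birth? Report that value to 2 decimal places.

23.47

breed at age 10: R₀ = 0.70 × (23 + 0.27 × 39) = 0.70 × 33.5300 = 23.4710
delay to age 11: R₀ = 0.70 × (0.71 × 39) = 0.70 × 27.6900 = 19.3830
Higher: breed at age 10 (23.4710).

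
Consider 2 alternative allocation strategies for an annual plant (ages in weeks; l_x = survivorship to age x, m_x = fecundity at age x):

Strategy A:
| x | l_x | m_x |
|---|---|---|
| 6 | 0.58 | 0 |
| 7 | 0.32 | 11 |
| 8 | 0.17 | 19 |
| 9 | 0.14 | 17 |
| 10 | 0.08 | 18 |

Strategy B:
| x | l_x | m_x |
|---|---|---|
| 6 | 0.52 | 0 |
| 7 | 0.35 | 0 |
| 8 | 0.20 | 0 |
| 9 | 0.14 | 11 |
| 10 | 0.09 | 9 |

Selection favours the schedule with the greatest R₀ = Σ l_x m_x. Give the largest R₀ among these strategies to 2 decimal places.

10.57

Strategy A: R₀ = 0.58×0 + 0.32×11 + 0.17×19 + 0.14×17 + 0.08×18 = 10.5700
Strategy B: R₀ = 0.52×0 + 0.35×0 + 0.20×0 + 0.14×11 + 0.09×9 = 2.3500
Highest R₀: strategy A with 10.5700.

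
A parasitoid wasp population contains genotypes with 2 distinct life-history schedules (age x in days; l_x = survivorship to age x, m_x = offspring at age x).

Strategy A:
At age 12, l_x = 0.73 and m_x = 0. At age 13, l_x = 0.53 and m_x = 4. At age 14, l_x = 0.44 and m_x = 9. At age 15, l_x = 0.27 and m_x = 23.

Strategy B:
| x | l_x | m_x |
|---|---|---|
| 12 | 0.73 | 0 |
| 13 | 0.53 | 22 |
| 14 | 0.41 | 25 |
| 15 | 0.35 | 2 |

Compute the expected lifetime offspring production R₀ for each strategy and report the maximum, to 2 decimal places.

Strategy A: R₀ = 0.73×0 + 0.53×4 + 0.44×9 + 0.27×23 = 12.2900
Strategy B: R₀ = 0.73×0 + 0.53×22 + 0.41×25 + 0.35×2 = 22.6100
Highest R₀: strategy B with 22.6100.

22.61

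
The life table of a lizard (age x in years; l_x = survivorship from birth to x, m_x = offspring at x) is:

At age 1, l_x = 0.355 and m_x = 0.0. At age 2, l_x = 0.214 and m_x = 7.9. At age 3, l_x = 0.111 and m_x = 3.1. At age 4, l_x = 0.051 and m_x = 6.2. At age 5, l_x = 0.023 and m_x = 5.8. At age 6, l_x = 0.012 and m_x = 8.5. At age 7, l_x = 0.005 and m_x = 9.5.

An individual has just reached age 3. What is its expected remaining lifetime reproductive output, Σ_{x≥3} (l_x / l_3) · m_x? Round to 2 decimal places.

l_3 = 0.111. Conditional survival from age 3 to x is l_x / l_3.
  x=3: (0.111/0.111) × 3.1 = 3.1000
  x=4: (0.051/0.111) × 6.2 = 2.8486
  x=5: (0.023/0.111) × 5.8 = 1.2018
  x=6: (0.012/0.111) × 8.5 = 0.9189
  x=7: (0.005/0.111) × 9.5 = 0.4279
Sum = 3.1000 + 2.8486 + 1.2018 + 0.9189 + 0.4279 = 8.4973

8.50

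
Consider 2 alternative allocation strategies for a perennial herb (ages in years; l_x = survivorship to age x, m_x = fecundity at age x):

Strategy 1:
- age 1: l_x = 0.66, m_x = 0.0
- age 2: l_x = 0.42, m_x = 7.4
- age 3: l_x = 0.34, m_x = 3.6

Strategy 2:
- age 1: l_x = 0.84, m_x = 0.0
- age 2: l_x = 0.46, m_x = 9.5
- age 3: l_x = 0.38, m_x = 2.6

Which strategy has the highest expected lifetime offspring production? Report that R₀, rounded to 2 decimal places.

Strategy 1: R₀ = 0.66×0.0 + 0.42×7.4 + 0.34×3.6 = 4.3320
Strategy 2: R₀ = 0.84×0.0 + 0.46×9.5 + 0.38×2.6 = 5.3580
Highest R₀: strategy 2 with 5.3580.

5.36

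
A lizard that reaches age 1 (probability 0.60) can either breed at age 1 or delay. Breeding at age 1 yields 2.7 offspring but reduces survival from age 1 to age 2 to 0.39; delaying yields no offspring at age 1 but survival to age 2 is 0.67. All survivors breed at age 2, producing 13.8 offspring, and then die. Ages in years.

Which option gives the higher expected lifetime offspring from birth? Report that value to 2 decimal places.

5.55

breed at age 1: R₀ = 0.60 × (2.7 + 0.39 × 13.8) = 0.60 × 8.0820 = 4.8492
delay to age 2: R₀ = 0.60 × (0.67 × 13.8) = 0.60 × 9.2460 = 5.5476
Higher: delay to age 2 (5.5476).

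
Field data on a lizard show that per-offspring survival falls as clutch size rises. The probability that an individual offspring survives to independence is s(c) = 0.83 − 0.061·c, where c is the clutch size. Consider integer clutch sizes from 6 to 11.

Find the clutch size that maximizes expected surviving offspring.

Expected surviving offspring = c × s(c):
  c=6: 6 × 0.464 = 2.784
  c=7: 7 × 0.403 = 2.821
  c=8: 8 × 0.342 = 2.736
  c=9: 9 × 0.281 = 2.529
  c=10: 10 × 0.220 = 2.200
  c=11: 11 × 0.159 = 1.749
Maximum at c = 7 (2.821 surviving offspring).

7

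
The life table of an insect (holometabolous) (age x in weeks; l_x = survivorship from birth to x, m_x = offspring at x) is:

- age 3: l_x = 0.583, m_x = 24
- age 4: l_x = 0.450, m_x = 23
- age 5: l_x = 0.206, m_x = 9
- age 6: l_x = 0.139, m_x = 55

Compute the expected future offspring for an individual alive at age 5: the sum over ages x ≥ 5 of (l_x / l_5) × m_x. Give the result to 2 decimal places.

l_5 = 0.206. Conditional survival from age 5 to x is l_x / l_5.
  x=5: (0.206/0.206) × 9 = 9.0000
  x=6: (0.139/0.206) × 55 = 37.1117
Sum = 9.0000 + 37.1117 = 46.1117

46.11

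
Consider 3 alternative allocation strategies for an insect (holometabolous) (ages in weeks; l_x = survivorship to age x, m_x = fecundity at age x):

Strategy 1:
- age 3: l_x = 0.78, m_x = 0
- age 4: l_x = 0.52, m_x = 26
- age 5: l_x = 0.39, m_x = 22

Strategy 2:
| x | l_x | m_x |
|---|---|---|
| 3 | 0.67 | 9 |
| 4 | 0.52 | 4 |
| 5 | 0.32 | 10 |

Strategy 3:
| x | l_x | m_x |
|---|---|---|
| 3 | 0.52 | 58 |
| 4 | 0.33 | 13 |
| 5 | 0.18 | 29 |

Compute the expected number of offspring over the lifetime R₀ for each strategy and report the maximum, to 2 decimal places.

39.67

Strategy 1: R₀ = 0.78×0 + 0.52×26 + 0.39×22 = 22.1000
Strategy 2: R₀ = 0.67×9 + 0.52×4 + 0.32×10 = 11.3100
Strategy 3: R₀ = 0.52×58 + 0.33×13 + 0.18×29 = 39.6700
Highest R₀: strategy 3 with 39.6700.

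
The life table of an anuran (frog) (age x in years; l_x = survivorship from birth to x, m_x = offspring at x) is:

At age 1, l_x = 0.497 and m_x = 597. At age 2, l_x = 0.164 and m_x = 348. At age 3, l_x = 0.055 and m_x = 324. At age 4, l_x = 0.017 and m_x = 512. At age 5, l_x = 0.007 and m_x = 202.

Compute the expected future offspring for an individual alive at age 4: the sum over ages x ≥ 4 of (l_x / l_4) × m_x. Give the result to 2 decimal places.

l_4 = 0.017. Conditional survival from age 4 to x is l_x / l_4.
  x=4: (0.017/0.017) × 512 = 512.0000
  x=5: (0.007/0.017) × 202 = 83.1765
Sum = 512.0000 + 83.1765 = 595.1765

595.18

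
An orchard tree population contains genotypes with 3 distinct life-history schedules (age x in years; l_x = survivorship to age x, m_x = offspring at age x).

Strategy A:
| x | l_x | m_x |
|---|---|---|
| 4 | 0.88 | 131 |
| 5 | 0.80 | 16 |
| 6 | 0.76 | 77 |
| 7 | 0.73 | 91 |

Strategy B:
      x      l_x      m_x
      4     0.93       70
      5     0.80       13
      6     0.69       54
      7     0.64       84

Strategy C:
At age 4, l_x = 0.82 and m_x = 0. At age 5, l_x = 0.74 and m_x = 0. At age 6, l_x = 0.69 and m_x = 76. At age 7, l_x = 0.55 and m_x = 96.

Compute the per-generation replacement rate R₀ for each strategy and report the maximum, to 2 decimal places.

253.03

Strategy A: R₀ = 0.88×131 + 0.80×16 + 0.76×77 + 0.73×91 = 253.0300
Strategy B: R₀ = 0.93×70 + 0.80×13 + 0.69×54 + 0.64×84 = 166.5200
Strategy C: R₀ = 0.82×0 + 0.74×0 + 0.69×76 + 0.55×96 = 105.2400
Highest R₀: strategy A with 253.0300.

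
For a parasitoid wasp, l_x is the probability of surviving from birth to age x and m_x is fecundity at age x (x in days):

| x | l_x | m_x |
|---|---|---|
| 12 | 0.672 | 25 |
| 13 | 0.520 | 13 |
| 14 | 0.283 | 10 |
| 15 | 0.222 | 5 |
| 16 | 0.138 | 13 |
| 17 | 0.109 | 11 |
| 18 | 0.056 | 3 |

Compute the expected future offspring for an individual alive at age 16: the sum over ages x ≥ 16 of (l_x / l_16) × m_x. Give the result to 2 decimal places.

l_16 = 0.138. Conditional survival from age 16 to x is l_x / l_16.
  x=16: (0.138/0.138) × 13 = 13.0000
  x=17: (0.109/0.138) × 11 = 8.6884
  x=18: (0.056/0.138) × 3 = 1.2174
Sum = 13.0000 + 8.6884 + 1.2174 = 22.9058

22.91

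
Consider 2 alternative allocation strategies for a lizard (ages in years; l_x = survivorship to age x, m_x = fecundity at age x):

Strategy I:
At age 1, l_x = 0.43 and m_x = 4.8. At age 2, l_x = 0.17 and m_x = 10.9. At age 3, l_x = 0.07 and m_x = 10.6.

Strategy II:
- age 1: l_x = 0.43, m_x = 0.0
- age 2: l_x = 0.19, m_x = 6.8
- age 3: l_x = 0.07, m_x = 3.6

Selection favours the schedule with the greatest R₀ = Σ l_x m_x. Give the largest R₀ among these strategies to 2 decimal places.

Strategy I: R₀ = 0.43×4.8 + 0.17×10.9 + 0.07×10.6 = 4.6590
Strategy II: R₀ = 0.43×0.0 + 0.19×6.8 + 0.07×3.6 = 1.5440
Highest R₀: strategy I with 4.6590.

4.66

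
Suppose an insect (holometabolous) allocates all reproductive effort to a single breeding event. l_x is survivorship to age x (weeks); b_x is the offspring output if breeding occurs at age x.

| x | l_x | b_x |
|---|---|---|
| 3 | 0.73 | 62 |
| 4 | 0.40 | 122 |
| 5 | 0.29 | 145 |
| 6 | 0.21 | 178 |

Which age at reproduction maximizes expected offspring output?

Expected offspring if breeding at age x = l_x × b_x:
  age 3: 0.73 × 62 = 45.260
  age 4: 0.40 × 122 = 48.800
  age 5: 0.29 × 145 = 42.050
  age 6: 0.21 × 178 = 37.380
Maximum at age 4 (48.800).

4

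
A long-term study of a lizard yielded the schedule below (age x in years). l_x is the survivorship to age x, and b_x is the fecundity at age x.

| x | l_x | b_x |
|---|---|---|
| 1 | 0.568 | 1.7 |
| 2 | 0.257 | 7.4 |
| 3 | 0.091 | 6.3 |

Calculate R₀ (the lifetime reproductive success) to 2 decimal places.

3.44

R₀ = Σ l_x b_x:
  age 1: 0.568 × 1.7 = 0.9656
  age 2: 0.257 × 7.4 = 1.9018
  age 3: 0.091 × 6.3 = 0.5733
R₀ = 0.9656 + 1.9018 + 0.5733 = 3.4407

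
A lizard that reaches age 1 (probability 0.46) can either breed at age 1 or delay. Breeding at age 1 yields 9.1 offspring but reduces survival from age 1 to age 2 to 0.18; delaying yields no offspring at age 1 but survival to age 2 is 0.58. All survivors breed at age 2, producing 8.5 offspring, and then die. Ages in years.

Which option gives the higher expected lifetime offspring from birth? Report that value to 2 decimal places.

breed at age 1: R₀ = 0.46 × (9.1 + 0.18 × 8.5) = 0.46 × 10.6300 = 4.8898
delay to age 2: R₀ = 0.46 × (0.58 × 8.5) = 0.46 × 4.9300 = 2.2678
Higher: breed at age 1 (4.8898).

4.89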